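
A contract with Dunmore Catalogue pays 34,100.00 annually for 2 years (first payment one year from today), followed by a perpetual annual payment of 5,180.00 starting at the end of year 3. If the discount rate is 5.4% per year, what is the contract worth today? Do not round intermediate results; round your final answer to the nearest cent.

149396.83

PV of 2-year annuity: 34,100.00 × [1 − (1+0.054)^−2] / 0.054 = 63048.33129
Perpetuity value at year 2: 5,180.00 / 0.054 = 95925.92593
PV of perpetuity: 95925.92593 / (1+0.054)^2 = 86348.49613
Total PV = 63048.33129 + 86348.49613 = 149396.82742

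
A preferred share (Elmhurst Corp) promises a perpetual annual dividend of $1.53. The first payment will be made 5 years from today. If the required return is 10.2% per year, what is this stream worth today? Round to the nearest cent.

$10.17

Value at end of year 4: C / r = $1.53 / 0.102 = $15.0000
Discount to today: PV = $15.0000 / (1 + 0.102)^4 = $15.0000 / 1.474777 = $10.17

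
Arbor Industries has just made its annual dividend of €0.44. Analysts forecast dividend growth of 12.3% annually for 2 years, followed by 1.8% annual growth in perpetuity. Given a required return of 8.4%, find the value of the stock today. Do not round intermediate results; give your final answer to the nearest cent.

€8.21

D_1 = 0.49412
D_2 = 0.55490
Terminal value at year 2: TV = D_2×(1+g_2)/(r−g_2) = 0.56488/0.066 = 8.55886
P_0 = D_1/(1+r)^1 + D_2/(1+r)^2 + TV/(1+r)^2
    = 0.45583 + 0.47223 + 7.28379 = 8.21185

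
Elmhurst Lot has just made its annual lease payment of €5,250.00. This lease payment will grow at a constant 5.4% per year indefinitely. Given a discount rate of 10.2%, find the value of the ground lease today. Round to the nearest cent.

D₁ = D₀ × (1 + g) = €5,250.00 × 1.054 = €5,533.5000
Growing perpetuity: P = D₁ / (r − g) = €5,533.5000 / (0.102 − 0.054) = €115,281.25

€115281.25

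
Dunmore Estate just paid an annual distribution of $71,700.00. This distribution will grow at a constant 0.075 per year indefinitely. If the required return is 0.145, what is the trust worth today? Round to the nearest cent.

$1101107.14

D₁ = D₀ × (1 + g) = $71,700.00 × 1.075 = $77,077.5000
Growing perpetuity: P = D₁ / (r − g) = $77,077.5000 / (0.145 − 0.075) = $1,101,107.14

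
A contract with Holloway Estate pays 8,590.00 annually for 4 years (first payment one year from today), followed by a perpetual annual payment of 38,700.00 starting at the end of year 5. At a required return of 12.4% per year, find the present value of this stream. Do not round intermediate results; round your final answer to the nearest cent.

PV of 4-year annuity: 8,590.00 × [1 − (1+0.124)^−4] / 0.124 = 25872.54421
Perpetuity value at year 4: 38,700.00 / 0.124 = 312096.77419
PV of perpetuity: 312096.77419 / (1+0.124)^4 = 195534.78804
Total PV = 25872.54421 + 195534.78804 = 221407.33225

221407.33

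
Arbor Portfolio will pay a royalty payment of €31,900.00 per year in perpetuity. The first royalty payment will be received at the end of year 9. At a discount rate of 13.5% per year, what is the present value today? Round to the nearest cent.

Value at end of year 8: C / r = €31,900.00 / 0.135 = €236,296.2963
Discount to today: PV = €236,296.2963 / (1 + 0.135)^8 = €236,296.2963 / 2.754019 = €85,800.54

€85800.54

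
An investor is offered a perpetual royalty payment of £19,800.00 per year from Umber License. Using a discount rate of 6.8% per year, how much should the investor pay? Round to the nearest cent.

£291176.47

Level perpetuity: PV = C / r = £19,800.00 / 0.068 = £291,176.47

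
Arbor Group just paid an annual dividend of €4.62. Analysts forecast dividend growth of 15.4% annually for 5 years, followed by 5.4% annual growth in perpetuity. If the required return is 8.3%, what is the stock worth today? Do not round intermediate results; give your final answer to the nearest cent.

€258.72

D_1 = 5.33148
D_2 = 6.15253
D_3 = 7.10002
D_4 = 8.19342
D_5 = 9.45521
Terminal value at year 5: TV = D_5×(1+g_2)/(r−g_2) = 9.96579/0.029 = 343.64785
P_0 = D_1/(1+r)^1 + D_2/(1+r)^2 + D_3/(1+r)^3 + D_4/(1+r)^4 + D_5/(1+r)^5 + TV/(1+r)^5
    = 4.92288 + 5.24562 + 5.58951 + 5.95595 + 6.34642 + 230.65950 = 258.71989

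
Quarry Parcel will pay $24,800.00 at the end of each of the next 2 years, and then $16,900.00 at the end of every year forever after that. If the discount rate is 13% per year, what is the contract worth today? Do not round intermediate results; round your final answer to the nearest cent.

$143178.01

PV of 2-year annuity: $24,800.00 × [1 − (1+0.13)^−2] / 0.13 = 41368.94040
Perpetuity value at year 2: $16,900.00 / 0.13 = 130000.00000
PV of perpetuity: 130000.00000 / (1+0.13)^2 = 101809.06884
Total PV = 41368.94040 + 101809.06884 = 143178.00924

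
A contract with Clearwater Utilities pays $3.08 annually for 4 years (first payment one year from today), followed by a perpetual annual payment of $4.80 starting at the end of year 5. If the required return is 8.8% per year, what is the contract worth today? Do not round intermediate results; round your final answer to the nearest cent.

$48.95

PV of 4-year annuity: $3.08 × [1 − (1+0.088)^−4] / 0.088 = 10.02230
Perpetuity value at year 4: $4.80 / 0.088 = 54.54545
PV of perpetuity: 54.54545 / (1+0.088)^4 = 38.92629
Total PV = 10.02230 + 38.92629 = 48.94859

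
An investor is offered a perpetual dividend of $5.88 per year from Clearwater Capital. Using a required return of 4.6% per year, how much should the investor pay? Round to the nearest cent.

$127.83

Level perpetuity: PV = C / r = $5.88 / 0.046 = $127.83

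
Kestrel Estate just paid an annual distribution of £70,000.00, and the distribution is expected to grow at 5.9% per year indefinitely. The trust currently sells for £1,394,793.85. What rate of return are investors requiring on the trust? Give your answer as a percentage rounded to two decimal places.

11.21%

D₁ = £70,000.00 × 1.059 = £74,130.0000
P = D₁/(r − g) ⇒ r = D₁/P + g = £74,130.0000/£1,394,793.85 + 0.059 = 0.053148 + 0.059 = 0.112148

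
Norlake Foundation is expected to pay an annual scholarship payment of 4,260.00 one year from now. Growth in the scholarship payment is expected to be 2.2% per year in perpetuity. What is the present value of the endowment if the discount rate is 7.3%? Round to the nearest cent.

Growing perpetuity: P = D₁ / (r − g) = 4,260.0000 / (0.073 − 0.022) = 83,529.41

83529.41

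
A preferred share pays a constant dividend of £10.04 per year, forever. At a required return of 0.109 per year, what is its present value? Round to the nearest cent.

£92.11

Level perpetuity: PV = C / r = £10.04 / 0.109 = £92.11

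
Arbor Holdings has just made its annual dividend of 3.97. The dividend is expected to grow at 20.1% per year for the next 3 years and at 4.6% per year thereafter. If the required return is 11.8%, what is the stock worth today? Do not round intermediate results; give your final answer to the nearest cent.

D_1 = 4.76797
D_2 = 5.72633
D_3 = 6.87732
Terminal value at year 3: TV = D_3×(1+g_2)/(r−g_2) = 7.19368/0.072 = 99.91224
P_0 = D_1/(1+r)^1 + D_2/(1+r)^2 + D_3/(1+r)^3 + TV/(1+r)^3
    = 4.26473 + 4.58134 + 4.92146 + 71.49790 = 85.26544

85.27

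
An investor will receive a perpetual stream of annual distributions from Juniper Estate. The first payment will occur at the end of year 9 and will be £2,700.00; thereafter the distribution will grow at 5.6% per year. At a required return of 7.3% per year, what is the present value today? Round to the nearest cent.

Value at end of year 8: C₁ / (r − g) = £2,700.00 / (0.073 − 0.056) = £158,823.5294
Discount to today: PV = £158,823.5294 / (1 + 0.073)^8 = £158,823.5294 / 1.757105 = £90,389.31

£90389.31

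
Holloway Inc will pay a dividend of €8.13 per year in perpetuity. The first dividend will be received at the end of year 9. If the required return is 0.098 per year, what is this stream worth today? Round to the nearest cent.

Value at end of year 8: C / r = €8.13 / 0.098 = €82.9592
Discount to today: PV = €82.9592 / (1 + 0.098)^8 = €82.9592 / 2.112607 = €39.27

€39.27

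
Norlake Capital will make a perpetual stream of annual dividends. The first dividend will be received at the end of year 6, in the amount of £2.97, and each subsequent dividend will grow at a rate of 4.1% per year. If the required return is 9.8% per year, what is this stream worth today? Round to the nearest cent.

Value at end of year 5: C₁ / (r − g) = £2.97 / (0.098 − 0.041) = £52.1053
Discount to today: PV = £52.1053 / (1 + 0.098)^5 = £52.1053 / 1.595922 = £32.65

£32.65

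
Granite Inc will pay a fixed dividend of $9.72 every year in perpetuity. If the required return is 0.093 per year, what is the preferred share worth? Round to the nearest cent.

Level perpetuity: PV = C / r = $9.72 / 0.093 = $104.52

$104.52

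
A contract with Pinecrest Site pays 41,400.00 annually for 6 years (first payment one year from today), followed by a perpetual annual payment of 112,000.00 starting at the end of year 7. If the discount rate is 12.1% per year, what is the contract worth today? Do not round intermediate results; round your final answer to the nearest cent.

636174.71

PV of 6-year annuity: 41,400.00 × [1 − (1+0.121)^−6] / 0.121 = 169731.27956
Perpetuity value at year 6: 112,000.00 / 0.121 = 925619.83471
PV of perpetuity: 925619.83471 / (1+0.121)^6 = 466443.42624
Total PV = 169731.27956 + 466443.42624 = 636174.70580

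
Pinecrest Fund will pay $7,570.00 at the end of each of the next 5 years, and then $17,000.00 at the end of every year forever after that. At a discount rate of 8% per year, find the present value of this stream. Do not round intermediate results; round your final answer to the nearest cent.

$174848.74

PV of 5-year annuity: $7,570.00 × [1 − (1+0.08)^−5] / 0.08 = 30224.81498
Perpetuity value at year 5: $17,000.00 / 0.08 = 212500.00000
PV of perpetuity: 212500.00000 / (1+0.08)^5 = 144623.92937
Total PV = 30224.81498 + 144623.92937 = 174848.74435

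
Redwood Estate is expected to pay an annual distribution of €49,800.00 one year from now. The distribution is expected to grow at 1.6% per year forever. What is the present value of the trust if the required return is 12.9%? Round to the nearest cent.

Growing perpetuity: P = D₁ / (r − g) = €49,800.0000 / (0.129 − 0.016) = €440,707.96

€440707.96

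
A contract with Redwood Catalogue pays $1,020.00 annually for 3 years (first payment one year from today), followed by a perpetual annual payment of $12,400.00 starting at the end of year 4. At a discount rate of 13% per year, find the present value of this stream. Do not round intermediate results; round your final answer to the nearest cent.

PV of 3-year annuity: $1,020.00 × [1 − (1+0.13)^−3] / 0.13 = 2408.37565
Perpetuity value at year 3: $12,400.00 / 0.13 = 95384.61538
PV of perpetuity: 95384.61538 / (1+0.13)^3 = 66106.32317
Total PV = 2408.37565 + 66106.32317 = 68514.69882

$68514.70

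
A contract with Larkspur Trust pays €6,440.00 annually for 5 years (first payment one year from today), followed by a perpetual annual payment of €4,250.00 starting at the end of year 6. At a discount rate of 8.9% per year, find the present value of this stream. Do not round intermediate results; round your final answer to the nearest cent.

PV of 5-year annuity: €6,440.00 × [1 − (1+0.089)^−5] / 0.089 = 25114.48435
Perpetuity value at year 5: €4,250.00 / 0.089 = 47752.80899
PV of perpetuity: 47752.80899 / (1+0.089)^5 = 31178.80922
Total PV = 25114.48435 + 31178.80922 = 56293.29357

€56293.29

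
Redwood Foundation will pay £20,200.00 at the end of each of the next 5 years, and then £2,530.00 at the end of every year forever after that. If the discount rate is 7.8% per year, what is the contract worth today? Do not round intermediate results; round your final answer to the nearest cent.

PV of 5-year annuity: £20,200.00 × [1 − (1+0.078)^−5] / 0.078 = 81079.67818
Perpetuity value at year 5: £2,530.00 / 0.078 = 32435.89744
PV of perpetuity: 32435.89744 / (1+0.078)^5 = 22280.86844
Total PV = 81079.67818 + 22280.86844 = 103360.54661

£103360.55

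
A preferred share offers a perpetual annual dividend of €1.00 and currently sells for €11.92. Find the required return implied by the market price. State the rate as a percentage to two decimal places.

8.39%

P = C/r ⇒ r = C/P = €1.00/€11.92 = 0.083893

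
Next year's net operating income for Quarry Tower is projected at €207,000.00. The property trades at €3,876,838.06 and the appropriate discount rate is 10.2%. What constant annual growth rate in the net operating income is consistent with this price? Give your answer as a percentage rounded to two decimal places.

4.86%

P = D₁/(r−g) ⇒ g = r − D₁/P = 0.102 − €207,000.00/€3,876,838.06 = 0.048606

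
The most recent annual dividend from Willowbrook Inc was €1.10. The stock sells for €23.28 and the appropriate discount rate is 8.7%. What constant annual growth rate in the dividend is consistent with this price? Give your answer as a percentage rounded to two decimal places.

3.80%

P = D₀(1+g)/(r−g) ⇒ P(r−g) = D₀(1+g) ⇒ g(P+D₀) = P·r − D₀
g = (P·r − D₀)/(P + D₀) = (€23.28×0.087 − €1.10) / (€23.28 + €1.10) = 0.037956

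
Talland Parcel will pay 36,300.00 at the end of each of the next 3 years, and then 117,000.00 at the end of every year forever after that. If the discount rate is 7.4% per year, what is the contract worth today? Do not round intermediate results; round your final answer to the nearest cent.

PV of 3-year annuity: 36,300.00 × [1 − (1+0.074)^−3] / 0.074 = 94570.74329
Perpetuity value at year 3: 117,000.00 / 0.074 = 1581081.08108
PV of perpetuity: 1581081.08108 / (1+0.074)^3 = 1276266.28867
Total PV = 94570.74329 + 1276266.28867 = 1370837.03196

1370837.03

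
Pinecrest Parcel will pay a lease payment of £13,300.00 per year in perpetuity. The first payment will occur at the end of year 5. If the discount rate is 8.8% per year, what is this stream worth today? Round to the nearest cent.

£107858.25

Value at end of year 4: C / r = £13,300.00 / 0.088 = £151,136.3636
Discount to today: PV = £151,136.3636 / (1 + 0.088)^4 = £151,136.3636 / 1.401250 = £107,858.25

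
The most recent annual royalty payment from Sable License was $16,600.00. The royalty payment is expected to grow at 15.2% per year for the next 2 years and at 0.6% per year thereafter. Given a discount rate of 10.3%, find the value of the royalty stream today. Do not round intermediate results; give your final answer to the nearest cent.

D_1 = 19123.20000
D_2 = 22029.92640
Terminal value at year 2: TV = D_2×(1+g_2)/(r−g_2) = 22162.10596/0.097 = 228475.31916
P_0 = D_1/(1+r)^1 + D_2/(1+r)^2 + TV/(1+r)^2
    = 17337.44334 + 18107.64707 + 187796.83461 = 223241.92502

$223241.93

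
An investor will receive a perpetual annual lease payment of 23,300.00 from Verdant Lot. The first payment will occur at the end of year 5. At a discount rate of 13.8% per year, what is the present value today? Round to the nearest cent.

100671.79

Value at end of year 4: C / r = 23,300.00 / 0.138 = 168,840.5797
Discount to today: PV = 168,840.5797 / (1 + 0.138)^4 = 168,840.5797 / 1.677139 = 100,671.79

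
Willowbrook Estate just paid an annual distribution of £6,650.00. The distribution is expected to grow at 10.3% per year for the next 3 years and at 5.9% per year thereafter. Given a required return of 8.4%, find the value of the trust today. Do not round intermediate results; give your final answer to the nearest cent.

£317425.03

D_1 = 7334.95000
D_2 = 8090.44985
D_3 = 8923.76618
Terminal value at year 3: TV = D_3×(1+g_2)/(r−g_2) = 9450.26839/0.025 = 378010.73558
P_0 = D_1/(1+r)^1 + D_2/(1+r)^2 + D_3/(1+r)^3 + TV/(1+r)^3
    = 6766.55904 + 6885.16109 + 7005.84196 + 296767.46534 = 317425.02743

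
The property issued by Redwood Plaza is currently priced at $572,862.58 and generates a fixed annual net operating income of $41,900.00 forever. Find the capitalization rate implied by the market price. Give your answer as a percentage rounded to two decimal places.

P = C/r ⇒ r = C/P = $41,900.00/$572,862.58 = 0.073141

7.31%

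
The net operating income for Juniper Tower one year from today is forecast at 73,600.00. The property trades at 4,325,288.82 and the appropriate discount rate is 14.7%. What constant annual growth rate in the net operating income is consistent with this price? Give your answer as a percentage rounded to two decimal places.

P = D₁/(r−g) ⇒ g = r − D₁/P = 0.147 − 73,600.00/4,325,288.82 = 0.129984

13.00%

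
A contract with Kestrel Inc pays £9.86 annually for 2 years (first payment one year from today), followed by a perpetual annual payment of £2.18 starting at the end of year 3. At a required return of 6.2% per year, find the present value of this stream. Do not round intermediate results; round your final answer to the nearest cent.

PV of 2-year annuity: £9.86 × [1 − (1+0.062)^−2] / 0.062 = 18.02671
Perpetuity value at year 2: £2.18 / 0.062 = 35.16129
PV of perpetuity: 35.16129 / (1+0.062)^2 = 31.17567
Total PV = 18.02671 + 31.17567 = 49.20238

£49.20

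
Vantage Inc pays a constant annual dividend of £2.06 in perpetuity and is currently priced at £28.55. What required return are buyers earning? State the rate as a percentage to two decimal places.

P = C/r ⇒ r = C/P = £2.06/£28.55 = 0.072154

7.22%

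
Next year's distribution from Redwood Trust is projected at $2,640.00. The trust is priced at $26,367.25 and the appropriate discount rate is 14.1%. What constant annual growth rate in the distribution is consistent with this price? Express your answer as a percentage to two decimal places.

4.09%

P = D₁/(r−g) ⇒ g = r − D₁/P = 0.141 − $2,640.00/$26,367.25 = 0.040876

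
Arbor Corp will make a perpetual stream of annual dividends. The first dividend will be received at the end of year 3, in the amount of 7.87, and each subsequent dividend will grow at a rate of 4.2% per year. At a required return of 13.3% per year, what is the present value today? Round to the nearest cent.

Value at end of year 2: C₁ / (r − g) = 7.87 / (0.133 − 0.042) = 86.4835
Discount to today: PV = 86.4835 / (1 + 0.133)^2 = 86.4835 / 1.283689 = 67.37

67.37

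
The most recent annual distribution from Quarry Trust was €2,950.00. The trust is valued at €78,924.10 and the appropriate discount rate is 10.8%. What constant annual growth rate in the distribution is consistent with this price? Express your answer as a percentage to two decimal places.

6.81%

P = D₀(1+g)/(r−g) ⇒ P(r−g) = D₀(1+g) ⇒ g(P+D₀) = P·r − D₀
g = (P·r − D₀)/(P + D₀) = (€78,924.10×0.108 − €2,950.00) / (€78,924.10 + €2,950.00) = 0.068078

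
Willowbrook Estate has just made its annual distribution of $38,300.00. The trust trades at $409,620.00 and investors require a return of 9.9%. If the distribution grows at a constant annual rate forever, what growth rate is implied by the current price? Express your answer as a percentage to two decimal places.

P = D₀(1+g)/(r−g) ⇒ P(r−g) = D₀(1+g) ⇒ g(P+D₀) = P·r − D₀
g = (P·r − D₀)/(P + D₀) = ($409,620.00×0.099 − $38,300.00) / ($409,620.00 + $38,300.00) = 0.005029

0.50%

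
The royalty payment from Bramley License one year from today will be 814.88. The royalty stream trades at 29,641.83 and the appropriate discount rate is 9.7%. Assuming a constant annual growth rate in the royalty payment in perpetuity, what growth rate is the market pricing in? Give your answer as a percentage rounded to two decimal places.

P = D₁/(r−g) ⇒ g = r − D₁/P = 0.097 − 814.88/29,641.83 = 0.069509

6.95%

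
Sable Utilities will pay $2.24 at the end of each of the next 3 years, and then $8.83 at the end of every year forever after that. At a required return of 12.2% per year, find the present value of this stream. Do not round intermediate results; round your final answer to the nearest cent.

$56.60

PV of 3-year annuity: $2.24 × [1 − (1+0.122)^−3] / 0.122 = 5.36167
Perpetuity value at year 3: $8.83 / 0.122 = 72.37705
PV of perpetuity: 72.37705 / (1+0.122)^3 = 51.24156
Total PV = 5.36167 + 51.24156 = 56.60322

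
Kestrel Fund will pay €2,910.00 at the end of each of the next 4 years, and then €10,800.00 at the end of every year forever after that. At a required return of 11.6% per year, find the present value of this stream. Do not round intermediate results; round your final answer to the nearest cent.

€68935.46

PV of 4-year annuity: €2,910.00 × [1 − (1+0.116)^−4] / 0.116 = 8913.66737
Perpetuity value at year 4: €10,800.00 / 0.116 = 93103.44828
PV of perpetuity: 93103.44828 / (1+0.116)^4 = 60021.79619
Total PV = 8913.66737 + 60021.79619 = 68935.46356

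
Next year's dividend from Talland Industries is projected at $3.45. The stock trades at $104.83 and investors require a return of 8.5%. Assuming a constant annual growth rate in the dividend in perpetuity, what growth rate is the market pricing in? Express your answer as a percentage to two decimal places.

P = D₁/(r−g) ⇒ g = r − D₁/P = 0.085 − $3.45/$104.83 = 0.052090

5.21%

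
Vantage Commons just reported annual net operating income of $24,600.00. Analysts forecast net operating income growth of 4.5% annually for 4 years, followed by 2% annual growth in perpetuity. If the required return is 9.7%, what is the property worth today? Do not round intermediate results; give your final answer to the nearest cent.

$355617.51

D_1 = 25707.00000
D_2 = 26863.81500
D_3 = 28072.68668
D_4 = 29335.95758
Terminal value at year 4: TV = D_4×(1+g_2)/(r−g_2) = 29922.67673/0.077 = 388606.19126
P_0 = D_1/(1+r)^1 + D_2/(1+r)^2 + D_3/(1+r)^3 + D_4/(1+r)^4 + TV/(1+r)^4
    = 23433.91067 + 22323.09630 + 21264.93677 + 20256.93612 + 268338.63434 = 355617.51420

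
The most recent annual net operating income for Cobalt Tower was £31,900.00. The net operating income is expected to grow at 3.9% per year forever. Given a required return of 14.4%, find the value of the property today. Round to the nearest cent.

£315658.10

D₁ = D₀ × (1 + g) = £31,900.00 × 1.039 = £33,144.1000
Growing perpetuity: P = D₁ / (r − g) = £33,144.1000 / (0.144 − 0.039) = £315,658.10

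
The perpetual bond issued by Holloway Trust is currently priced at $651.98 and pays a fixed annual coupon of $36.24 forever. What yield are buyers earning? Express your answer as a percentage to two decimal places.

5.56%

P = C/r ⇒ r = C/P = $36.24/$651.98 = 0.055585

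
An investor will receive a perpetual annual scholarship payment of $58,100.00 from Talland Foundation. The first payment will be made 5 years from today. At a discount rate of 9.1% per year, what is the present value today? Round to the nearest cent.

Value at end of year 4: C / r = $58,100.00 / 0.091 = $638,461.5385
Discount to today: PV = $638,461.5385 / (1 + 0.091)^4 = $638,461.5385 / 1.416769 = $450,646.23

$450646.23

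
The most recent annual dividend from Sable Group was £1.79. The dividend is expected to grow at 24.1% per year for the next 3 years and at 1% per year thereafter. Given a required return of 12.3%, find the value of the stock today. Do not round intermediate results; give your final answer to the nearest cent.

D_1 = 2.22139
D_2 = 2.75674
D_3 = 3.42112
Terminal value at year 3: TV = D_3×(1+g_2)/(r−g_2) = 3.45533/0.113 = 30.57816
P_0 = D_1/(1+r)^1 + D_2/(1+r)^2 + D_3/(1+r)^3 + TV/(1+r)^3
    = 1.97809 + 2.18593 + 2.41562 + 21.59096 = 28.17061

£28.17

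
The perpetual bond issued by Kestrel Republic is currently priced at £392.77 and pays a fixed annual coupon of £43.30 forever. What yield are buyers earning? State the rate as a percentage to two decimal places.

11.02%

P = C/r ⇒ r = C/P = £43.30/£392.77 = 0.110243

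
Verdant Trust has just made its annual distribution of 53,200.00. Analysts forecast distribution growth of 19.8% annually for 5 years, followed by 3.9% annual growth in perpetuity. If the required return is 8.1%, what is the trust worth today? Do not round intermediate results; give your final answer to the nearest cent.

2565945.38

D_1 = 63733.60000
D_2 = 76352.85280
D_3 = 91470.71765
D_4 = 109581.91975
D_5 = 131279.13986
Terminal value at year 5: TV = D_5×(1+g_2)/(r−g_2) = 136399.02632/0.042 = 3247595.86464
P_0 = D_1/(1+r)^1 + D_2/(1+r)^2 + D_3/(1+r)^3 + D_4/(1+r)^4 + D_5/(1+r)^5 + TV/(1+r)^5
    = 58958.00185 + 65339.21019 + 72411.07660 + 80248.35317 + 88933.88260 + 2200054.85768 = 2565945.38209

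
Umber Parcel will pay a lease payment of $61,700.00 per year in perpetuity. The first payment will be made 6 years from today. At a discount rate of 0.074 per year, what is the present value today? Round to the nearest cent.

Value at end of year 5: C / r = $61,700.00 / 0.074 = $833,783.7838
Discount to today: PV = $833,783.7838 / (1 + 0.074)^5 = $833,783.7838 / 1.428964 = $583,488.15

$583488.15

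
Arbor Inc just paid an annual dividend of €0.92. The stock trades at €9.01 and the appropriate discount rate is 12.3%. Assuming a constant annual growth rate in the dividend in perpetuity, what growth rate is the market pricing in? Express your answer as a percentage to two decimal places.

P = D₀(1+g)/(r−g) ⇒ P(r−g) = D₀(1+g) ⇒ g(P+D₀) = P·r − D₀
g = (P·r − D₀)/(P + D₀) = (€9.01×0.123 − €0.92) / (€9.01 + €0.92) = 0.018956

1.90%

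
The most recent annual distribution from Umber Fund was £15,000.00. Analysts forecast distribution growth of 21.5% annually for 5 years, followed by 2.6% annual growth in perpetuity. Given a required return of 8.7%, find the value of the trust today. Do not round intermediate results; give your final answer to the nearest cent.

D_1 = 18225.00000
D_2 = 22143.37500
D_3 = 26904.20063
D_4 = 32688.60376
D_5 = 39716.65357
Terminal value at year 5: TV = D_5×(1+g_2)/(r−g_2) = 40749.28656/0.061 = 668021.09115
P_0 = D_1/(1+r)^1 + D_2/(1+r)^2 + D_3/(1+r)^3 + D_4/(1+r)^4 + D_5/(1+r)^5 + TV/(1+r)^5
    = 16766.32935 + 18740.65332 + 20947.46438 + 23414.13912 + 26171.27786 + 440192.31278 = 546232.17680

£546232.18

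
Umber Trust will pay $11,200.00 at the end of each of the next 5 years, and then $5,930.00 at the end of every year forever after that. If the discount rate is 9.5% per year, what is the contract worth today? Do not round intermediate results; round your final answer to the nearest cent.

$82656.32

PV of 5-year annuity: $11,200.00 × [1 − (1+0.095)^−5] / 0.095 = 43004.73841
Perpetuity value at year 5: $5,930.00 / 0.095 = 62421.05263
PV of perpetuity: 62421.05263 / (1+0.095)^5 = 39651.57953
Total PV = 43004.73841 + 39651.57953 = 82656.31794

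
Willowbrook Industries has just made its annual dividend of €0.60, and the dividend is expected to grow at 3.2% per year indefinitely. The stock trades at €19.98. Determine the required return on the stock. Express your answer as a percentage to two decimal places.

6.30%

D₁ = €0.60 × 1.032 = €0.6192
P = D₁/(r − g) ⇒ r = D₁/P + g = €0.6192/€19.98 + 0.032 = 0.030991 + 0.032 = 0.062991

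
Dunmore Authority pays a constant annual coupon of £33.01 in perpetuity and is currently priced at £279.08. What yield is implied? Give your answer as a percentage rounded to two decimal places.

P = C/r ⇒ r = C/P = £33.01/£279.08 = 0.118281

11.83%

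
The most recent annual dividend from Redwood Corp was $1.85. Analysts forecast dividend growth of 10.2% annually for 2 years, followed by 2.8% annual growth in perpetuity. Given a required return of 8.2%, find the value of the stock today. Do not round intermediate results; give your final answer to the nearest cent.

$40.34

D_1 = 2.03870
D_2 = 2.24665
Terminal value at year 2: TV = D_2×(1+g_2)/(r−g_2) = 2.30955/0.054 = 42.76951
P_0 = D_1/(1+r)^1 + D_2/(1+r)^2 + TV/(1+r)^2
    = 1.88420 + 1.91902 + 36.53253 = 40.33575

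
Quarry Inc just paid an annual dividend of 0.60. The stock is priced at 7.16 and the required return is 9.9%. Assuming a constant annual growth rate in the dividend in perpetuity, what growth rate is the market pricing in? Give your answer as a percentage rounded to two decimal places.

1.40%

P = D₀(1+g)/(r−g) ⇒ P(r−g) = D₀(1+g) ⇒ g(P+D₀) = P·r − D₀
g = (P·r − D₀)/(P + D₀) = (7.16×0.099 − 0.60) / (7.16 + 0.60) = 0.014026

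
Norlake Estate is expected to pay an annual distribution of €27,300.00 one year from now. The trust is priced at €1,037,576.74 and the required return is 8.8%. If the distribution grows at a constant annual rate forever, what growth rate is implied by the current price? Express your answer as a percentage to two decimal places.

P = D₁/(r−g) ⇒ g = r − D₁/P = 0.088 − €27,300.00/€1,037,576.74 = 0.061689

6.17%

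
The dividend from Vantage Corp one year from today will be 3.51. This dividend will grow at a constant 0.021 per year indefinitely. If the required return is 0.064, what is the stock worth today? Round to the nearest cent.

Growing perpetuity: P = D₁ / (r − g) = 3.5100 / (0.064 − 0.021) = 81.63

81.63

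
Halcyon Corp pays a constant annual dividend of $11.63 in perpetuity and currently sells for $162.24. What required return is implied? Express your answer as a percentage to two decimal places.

P = C/r ⇒ r = C/P = $11.63/$162.24 = 0.071684

7.17%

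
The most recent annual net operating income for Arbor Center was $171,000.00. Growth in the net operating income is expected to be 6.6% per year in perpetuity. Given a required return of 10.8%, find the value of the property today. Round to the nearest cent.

D₁ = D₀ × (1 + g) = $171,000.00 × 1.066 = $182,286.0000
Growing perpetuity: P = D₁ / (r − g) = $182,286.0000 / (0.108 − 0.066) = $4,340,142.86

$4340142.86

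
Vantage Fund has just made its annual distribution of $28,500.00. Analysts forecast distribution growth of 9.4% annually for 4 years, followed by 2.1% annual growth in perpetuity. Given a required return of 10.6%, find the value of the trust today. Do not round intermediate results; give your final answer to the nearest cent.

D_1 = 31179.00000
D_2 = 34109.82600
D_3 = 37316.14964
D_4 = 40823.86771
Terminal value at year 4: TV = D_4×(1+g_2)/(r−g_2) = 41681.16893/0.085 = 490366.69332
P_0 = D_1/(1+r)^1 + D_2/(1+r)^2 + D_3/(1+r)^3 + D_4/(1+r)^4 + TV/(1+r)^4
    = 28190.77758 + 27884.91019 + 27582.36143 + 27283.09531 + 327718.12128 = 438659.26578

$438659.27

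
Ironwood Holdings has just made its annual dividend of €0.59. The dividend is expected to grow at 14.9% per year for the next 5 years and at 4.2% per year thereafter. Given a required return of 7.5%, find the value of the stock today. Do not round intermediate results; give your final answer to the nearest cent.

€29.61

D_1 = 0.67791
D_2 = 0.77892
D_3 = 0.89498
D_4 = 1.02833
D_5 = 1.18155
Terminal value at year 5: TV = D_5×(1+g_2)/(r−g_2) = 1.23118/0.033 = 37.30834
P_0 = D_1/(1+r)^1 + D_2/(1+r)^2 + D_3/(1+r)^3 + D_4/(1+r)^4 + D_5/(1+r)^5 + TV/(1+r)^5
    = 0.63061 + 0.67402 + 0.72042 + 0.77001 + 0.82302 + 25.98745 = 29.60554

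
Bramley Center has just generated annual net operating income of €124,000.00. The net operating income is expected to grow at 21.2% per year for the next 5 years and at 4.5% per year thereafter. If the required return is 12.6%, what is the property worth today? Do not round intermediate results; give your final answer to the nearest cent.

D_1 = 150288.00000
D_2 = 182149.05600
D_3 = 220764.65587
D_4 = 267566.76292
D_5 = 324290.91666
Terminal value at year 5: TV = D_5×(1+g_2)/(r−g_2) = 338884.00790/0.081 = 4183753.18401
P_0 = D_1/(1+r)^1 + D_2/(1+r)^2 + D_3/(1+r)^3 + D_4/(1+r)^4 + D_5/(1+r)^5 + TV/(1+r)^5
    = 133470.69272 + 143664.72431 + 154637.34091 + 166448.00816 + 179160.73347 + 2311394.64782 = 3088776.14738

€3088776.15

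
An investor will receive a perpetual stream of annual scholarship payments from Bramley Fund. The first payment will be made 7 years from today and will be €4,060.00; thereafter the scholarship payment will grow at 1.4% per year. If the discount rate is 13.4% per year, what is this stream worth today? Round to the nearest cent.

€15909.86

Value at end of year 6: C₁ / (r − g) = €4,060.00 / (0.134 − 0.014) = €33,833.3333
Discount to today: PV = €33,833.3333 / (1 + 0.134)^6 = €33,833.3333 / 2.126563 = €15,909.86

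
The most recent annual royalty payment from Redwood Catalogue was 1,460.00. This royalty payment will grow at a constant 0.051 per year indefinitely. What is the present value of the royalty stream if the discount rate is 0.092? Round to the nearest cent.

D₁ = D₀ × (1 + g) = 1,460.00 × 1.051 = 1,534.4600
Growing perpetuity: P = D₁ / (r − g) = 1,534.4600 / (0.092 − 0.051) = 37,425.85

37425.85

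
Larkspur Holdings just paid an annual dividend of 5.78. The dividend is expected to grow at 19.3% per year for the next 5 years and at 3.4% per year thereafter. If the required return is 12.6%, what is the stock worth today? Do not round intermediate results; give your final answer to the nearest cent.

121.22

D_1 = 6.89554
D_2 = 8.22638
D_3 = 9.81407
D_4 = 11.70819
D_5 = 13.96787
Terminal value at year 5: TV = D_5×(1+g_2)/(r−g_2) = 14.44277/0.092 = 156.98667
P_0 = D_1/(1+r)^1 + D_2/(1+r)^2 + D_3/(1+r)^3 + D_4/(1+r)^4 + D_5/(1+r)^5 + TV/(1+r)^5
    = 6.12393 + 6.48832 + 6.87439 + 7.28343 + 7.71682 + 86.73029 = 121.21717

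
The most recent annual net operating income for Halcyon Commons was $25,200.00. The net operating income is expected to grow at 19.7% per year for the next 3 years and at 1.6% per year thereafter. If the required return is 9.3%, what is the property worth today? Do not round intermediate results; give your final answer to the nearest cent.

D_1 = 30164.40000
D_2 = 36106.78680
D_3 = 43219.82380
Terminal value at year 3: TV = D_3×(1+g_2)/(r−g_2) = 43911.34098/0.077 = 570277.15559
P_0 = D_1/(1+r)^1 + D_2/(1+r)^2 + D_3/(1+r)^3 + TV/(1+r)^3
    = 27597.80421 + 30223.76179 + 33099.58176 + 436742.53336 = 527663.68112

$527663.68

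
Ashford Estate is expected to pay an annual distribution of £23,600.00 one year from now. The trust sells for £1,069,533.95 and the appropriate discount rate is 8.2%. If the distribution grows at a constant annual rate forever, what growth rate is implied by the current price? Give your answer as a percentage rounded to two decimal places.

5.99%

P = D₁/(r−g) ⇒ g = r − D₁/P = 0.082 − £23,600.00/£1,069,533.95 = 0.059934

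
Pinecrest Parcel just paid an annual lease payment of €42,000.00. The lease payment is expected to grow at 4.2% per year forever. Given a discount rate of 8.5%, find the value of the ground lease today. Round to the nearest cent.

D₁ = D₀ × (1 + g) = €42,000.00 × 1.042 = €43,764.0000
Growing perpetuity: P = D₁ / (r − g) = €43,764.0000 / (0.085 − 0.042) = €1,017,767.44

€1017767.44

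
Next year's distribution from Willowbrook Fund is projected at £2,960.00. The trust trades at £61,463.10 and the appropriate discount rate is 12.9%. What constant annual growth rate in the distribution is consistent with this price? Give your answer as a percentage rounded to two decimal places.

P = D₁/(r−g) ⇒ g = r − D₁/P = 0.129 − £2,960.00/£61,463.10 = 0.080841

8.08%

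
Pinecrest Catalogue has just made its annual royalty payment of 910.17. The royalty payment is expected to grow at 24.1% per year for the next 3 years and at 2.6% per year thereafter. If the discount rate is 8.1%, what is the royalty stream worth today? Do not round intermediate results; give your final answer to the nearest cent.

29310.41

D_1 = 1129.52097
D_2 = 1401.73552
D_3 = 1739.55378
Terminal value at year 3: TV = D_3×(1+g_2)/(r−g_2) = 1784.78218/0.055 = 32450.58515
P_0 = D_1/(1+r)^1 + D_2/(1+r)^2 + D_3/(1+r)^3 + TV/(1+r)^3
    = 1044.88526 + 1199.53988 + 1377.08510 + 25688.89660 = 29310.40684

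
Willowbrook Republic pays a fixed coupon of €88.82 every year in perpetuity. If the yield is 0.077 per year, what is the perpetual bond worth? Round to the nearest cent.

€1153.51

Level perpetuity: PV = C / r = €88.82 / 0.077 = €1,153.51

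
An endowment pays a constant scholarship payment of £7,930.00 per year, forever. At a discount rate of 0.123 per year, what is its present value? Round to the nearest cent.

Level perpetuity: PV = C / r = £7,930.00 / 0.123 = £64,471.54

£64471.54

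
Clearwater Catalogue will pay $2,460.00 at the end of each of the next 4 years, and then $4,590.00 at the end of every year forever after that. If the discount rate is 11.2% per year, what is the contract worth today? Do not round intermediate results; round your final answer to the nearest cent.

PV of 4-year annuity: $2,460.00 × [1 − (1+0.112)^−4] / 0.112 = 7599.54023
Perpetuity value at year 4: $4,590.00 / 0.112 = 40982.14286
PV of perpetuity: 40982.14286 / (1+0.112)^4 = 26802.51291
Total PV = 7599.54023 + 26802.51291 = 34402.05314

$34402.05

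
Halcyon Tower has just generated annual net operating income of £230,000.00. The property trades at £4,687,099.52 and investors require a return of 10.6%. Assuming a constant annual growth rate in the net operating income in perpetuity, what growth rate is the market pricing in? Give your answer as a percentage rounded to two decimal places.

P = D₀(1+g)/(r−g) ⇒ P(r−g) = D₀(1+g) ⇒ g(P+D₀) = P·r − D₀
g = (P·r − D₀)/(P + D₀) = (£4,687,099.52×0.106 − £230,000.00) / (£4,687,099.52 + £230,000.00) = 0.054266

5.43%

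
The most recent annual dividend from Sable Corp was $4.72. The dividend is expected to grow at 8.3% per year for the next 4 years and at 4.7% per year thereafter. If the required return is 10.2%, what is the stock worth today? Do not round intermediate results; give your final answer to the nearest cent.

D_1 = 5.11176
D_2 = 5.53604
D_3 = 5.99553
D_4 = 6.49316
Terminal value at year 4: TV = D_4×(1+g_2)/(r−g_2) = 6.79833/0.055 = 123.60608
P_0 = D_1/(1+r)^1 + D_2/(1+r)^2 + D_3/(1+r)^3 + D_4/(1+r)^4 + TV/(1+r)^4
    = 4.63862 + 4.55864 + 4.48005 + 4.40280 + 83.81340 = 101.89351

$101.89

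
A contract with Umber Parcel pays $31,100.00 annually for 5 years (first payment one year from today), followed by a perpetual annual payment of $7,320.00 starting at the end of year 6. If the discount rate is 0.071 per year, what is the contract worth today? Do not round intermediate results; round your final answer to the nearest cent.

PV of 5-year annuity: $31,100.00 × [1 − (1+0.071)^−5] / 0.071 = 127175.43878
Perpetuity value at year 5: $7,320.00 / 0.071 = 103098.59155
PV of perpetuity: 103098.59155 / (1+0.071)^5 = 73165.33715
Total PV = 127175.43878 + 73165.33715 = 200340.77593

$200340.78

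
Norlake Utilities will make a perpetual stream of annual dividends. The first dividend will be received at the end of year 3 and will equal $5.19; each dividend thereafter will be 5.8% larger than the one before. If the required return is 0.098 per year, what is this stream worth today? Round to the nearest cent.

Value at end of year 2: C₁ / (r − g) = $5.19 / (0.098 − 0.058) = $129.7500
Discount to today: PV = $129.7500 / (1 + 0.098)^2 = $129.7500 / 1.205604 = $107.62

$107.62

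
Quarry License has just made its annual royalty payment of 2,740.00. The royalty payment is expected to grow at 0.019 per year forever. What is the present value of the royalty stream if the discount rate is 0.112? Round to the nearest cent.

30022.15

D₁ = D₀ × (1 + g) = 2,740.00 × 1.019 = 2,792.0600
Growing perpetuity: P = D₁ / (r − g) = 2,792.0600 / (0.112 − 0.019) = 30,022.15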